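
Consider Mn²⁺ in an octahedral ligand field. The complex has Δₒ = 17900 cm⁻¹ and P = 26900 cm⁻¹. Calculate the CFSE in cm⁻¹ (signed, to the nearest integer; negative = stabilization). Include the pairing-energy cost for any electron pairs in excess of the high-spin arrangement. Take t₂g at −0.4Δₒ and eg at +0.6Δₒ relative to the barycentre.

Group 7 minus oxidation state +2 gives a d⁵ configuration for Mn²⁺.
Δₒ < P, so pairing is avoided: the ground state is high-spin.
Configuration: t₂g³ eg².
Orbital CFSE = 0.0Δₒ = 0.0 × 17900 = 0 cm⁻¹.
High-spin has no excess pairs, so no pairing correction applies.

0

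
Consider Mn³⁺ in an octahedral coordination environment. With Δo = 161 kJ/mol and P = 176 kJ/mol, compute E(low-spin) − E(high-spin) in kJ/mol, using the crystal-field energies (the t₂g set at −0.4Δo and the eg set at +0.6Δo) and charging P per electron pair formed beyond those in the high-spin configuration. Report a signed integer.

Mn³⁺: group 7, so d-count = 7 − 3 = 4.
High-spin: t₂g³ eg¹, CFSE = -0.6Δo = -97 kJ/mol.
Low-spin t₂g⁴ eg⁰ gives -1.6Δo = -258 kJ/mol, but forming 1 extra pair costs 1P = 176 kJ/mol, so E(LS) = -258 + 176 = -82 kJ/mol.
E(LS) − E(HS) = -82 − (-97) = 15 kJ/mol.

15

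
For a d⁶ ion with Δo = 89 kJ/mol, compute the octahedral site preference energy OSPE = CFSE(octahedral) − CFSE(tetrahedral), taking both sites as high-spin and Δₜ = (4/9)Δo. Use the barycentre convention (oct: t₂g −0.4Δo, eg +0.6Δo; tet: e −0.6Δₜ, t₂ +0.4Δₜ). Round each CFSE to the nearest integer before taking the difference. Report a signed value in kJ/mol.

Octahedral (high-spin): t₂g⁴ eg², CFSE = 4(−0.4) + 2(+0.6) = -0.4Δo = -0.4 × 89 = -36 kJ/mol.
In a tetrahedral site the filling is e³ t₂³: CFSE(tet) = -0.6Δₜ = -0.6 × (4/9)(89) = -24 kJ/mol.
OSPE = CFSE(oct) − CFSE(tet) = -36 − (-24) = -12 kJ/mol.

-12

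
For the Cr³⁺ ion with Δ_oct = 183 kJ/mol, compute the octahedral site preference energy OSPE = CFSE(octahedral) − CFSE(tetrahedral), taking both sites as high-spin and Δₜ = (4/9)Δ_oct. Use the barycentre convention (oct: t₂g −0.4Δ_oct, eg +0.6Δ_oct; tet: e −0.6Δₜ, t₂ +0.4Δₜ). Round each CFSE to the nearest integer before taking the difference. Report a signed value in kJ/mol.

-155

Cr sits in group 6; removing 3 electrons leaves Cr³⁺ with 6 − 3 = 3 d electrons.
In an octahedral site d³ (HS) is t2g^3 e_g^0, giving CFSE(oct) = -1.2Δ_oct = -220 kJ/mol.
In a tetrahedral site the filling is e^2 t2^1: CFSE(tet) = -0.8Δₜ = -0.8 × (4/9)(183) = -65 kJ/mol.
OSPE = CFSE(oct) − CFSE(tet) = -220 − (-65) = -155 kJ/mol.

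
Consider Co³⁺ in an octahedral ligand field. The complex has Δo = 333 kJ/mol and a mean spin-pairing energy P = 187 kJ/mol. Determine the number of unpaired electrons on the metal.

0

Co sits in group 9; removing 3 electrons leaves Co³⁺ with 9 − 3 = 6 d electrons.
With Δo > P the complex is low-spin.
Filling d⁶ accordingly: t₂g⁶ eg⁰.
Unpaired electrons: 0.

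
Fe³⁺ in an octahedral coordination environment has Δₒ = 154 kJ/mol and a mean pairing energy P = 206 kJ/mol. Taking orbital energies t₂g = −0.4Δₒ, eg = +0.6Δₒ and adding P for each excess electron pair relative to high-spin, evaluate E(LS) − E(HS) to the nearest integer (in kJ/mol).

104

Fe is in group 8, so Fe³⁺ is d⁵ (8 − 3 = 5).
High-spin d⁵ fills as t₂g³ eg² with CFSE 3(−0.4) + 2(+0.6) = 0.0Δₒ = 0 kJ/mol.
Low-spin: t₂g⁵ eg⁰, orbital CFSE = -2.0Δₒ = -308 kJ/mol; plus 2 excess pairs × P = +412 kJ/mol; total 104 kJ/mol.
Thus E(LS) − E(HS) = 104 kJ/mol.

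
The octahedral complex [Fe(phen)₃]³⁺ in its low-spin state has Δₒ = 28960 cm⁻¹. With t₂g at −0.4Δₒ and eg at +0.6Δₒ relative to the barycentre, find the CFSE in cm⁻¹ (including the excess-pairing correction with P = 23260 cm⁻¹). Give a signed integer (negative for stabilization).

-11400

phen is neutral, so the +3 overall charge sits on Fe: oxidation state +3.
Fe sits in group 8; removing 3 electrons leaves Fe³⁺ with 8 − 3 = 5 d electrons.
Electron filling gives t₂g⁵ eg⁰.
Orbital CFSE = 5(-0.4) + 0(0.6) = -2.0Δₒ = -2.0 × 28960 = -57920 cm⁻¹.
High-spin d⁵ would be t₂g³ eg² with 0 pairs; low-spin has 2, so 2 excess pairs cost +2P = +46520 cm⁻¹.
Net CFSE = -57920 + 46520 = -11400 cm⁻¹.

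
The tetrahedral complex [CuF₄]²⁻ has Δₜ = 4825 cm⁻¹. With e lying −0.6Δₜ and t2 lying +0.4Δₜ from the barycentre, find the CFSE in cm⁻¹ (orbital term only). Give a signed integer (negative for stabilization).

Each F⁻ contributes -1; 4 × (-1) = -4. With overall charge -2, Cu is in the +2 oxidation state.
Cu²⁺: group 11, so d-count = 11 − 2 = 9.
Tetrahedral fields are weak (Δₜ ≈ 4/9 Δₒ), so electrons fill high-spin.
The d⁹ electrons fill as e^4 t2^5.
Orbital CFSE = 4(-0.6) + 5(0.4) = -0.4Δₜ = -0.4 × 4825 = -1930 cm⁻¹.

-1930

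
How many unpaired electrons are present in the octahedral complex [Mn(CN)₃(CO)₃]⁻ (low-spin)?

1

Ligand charges: 3×(-1) from CN⁻ and 3×(+0) from CO sum to -3; with overall charge -1, Mn is +2.
Mn sits in group 7; removing 2 electrons leaves Mn²⁺ with 7 − 2 = 5 d electrons.
Configuration: t₂g⁵ eg⁰, giving 1 unpaired electron.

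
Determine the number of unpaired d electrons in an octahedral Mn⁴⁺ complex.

Mn⁴⁺: group 7, so d-count = 7 − 4 = 3.
Configuration: t2g^3 e_g^0, giving 3 unpaired electrons.

3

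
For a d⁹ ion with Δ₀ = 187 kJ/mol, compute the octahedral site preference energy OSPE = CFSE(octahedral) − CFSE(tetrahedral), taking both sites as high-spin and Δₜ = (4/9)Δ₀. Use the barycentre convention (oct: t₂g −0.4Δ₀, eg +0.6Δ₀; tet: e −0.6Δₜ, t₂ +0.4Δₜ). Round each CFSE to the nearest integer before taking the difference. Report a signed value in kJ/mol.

Octahedral (high-spin): t₂g⁶ eg³, CFSE = 6(−0.4) + 3(+0.6) = -0.6Δ₀ = -0.6 × 187 = -112 kJ/mol.
Tetrahedral e⁴ t₂⁵ gives -0.4Δₜ = -0.4 × (4/9) × 187 = -33 kJ/mol.
OSPE = -112 − (-33) = -79 kJ/mol.

-79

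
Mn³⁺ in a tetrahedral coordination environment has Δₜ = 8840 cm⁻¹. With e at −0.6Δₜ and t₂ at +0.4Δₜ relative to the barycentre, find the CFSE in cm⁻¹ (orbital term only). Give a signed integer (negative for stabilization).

-3536

Mn is in group 7, so Mn³⁺ is d⁴ (7 − 3 = 4).
With tetrahedral geometry the complex is necessarily high-spin.
The d⁴ electrons fill as e² t₂².
The orbital stabilization is -0.4Δₜ = -0.4 × 8840 = -3536 cm⁻¹.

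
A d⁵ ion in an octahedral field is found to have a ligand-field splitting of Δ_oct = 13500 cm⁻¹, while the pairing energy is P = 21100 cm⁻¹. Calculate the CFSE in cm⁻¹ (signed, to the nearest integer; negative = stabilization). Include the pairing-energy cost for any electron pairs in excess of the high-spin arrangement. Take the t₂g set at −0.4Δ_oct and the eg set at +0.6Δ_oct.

0

With Δ_oct < P the complex is high-spin.
Configuration: t₂g³ eg².
Orbital CFSE = 0.0Δ_oct = 0.0 × 13500 = 0 cm⁻¹.
High-spin has no excess pairs, so no pairing correction applies.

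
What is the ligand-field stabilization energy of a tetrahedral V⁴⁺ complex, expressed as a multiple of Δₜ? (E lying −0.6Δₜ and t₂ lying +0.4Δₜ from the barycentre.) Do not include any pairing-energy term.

-0.6 Δₜ

Group 5 minus oxidation state +4 gives a d¹ configuration for V⁴⁺.
Tetrahedral splitting is small, so the complex is high-spin.
Configuration: e¹ t₂⁰.
CFSE = 1(-0.6Δₜ) + 0(0.4Δₜ) = -0.6Δₜ + 0.0Δₜ = -0.6Δₜ.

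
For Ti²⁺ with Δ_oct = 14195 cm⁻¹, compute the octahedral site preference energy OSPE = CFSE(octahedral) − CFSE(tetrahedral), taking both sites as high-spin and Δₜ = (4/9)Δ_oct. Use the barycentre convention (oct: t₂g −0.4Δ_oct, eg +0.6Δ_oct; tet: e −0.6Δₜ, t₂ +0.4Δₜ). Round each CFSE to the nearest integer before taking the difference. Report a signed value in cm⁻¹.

-3785

Group 4 minus oxidation state +2 gives a d² configuration for Ti²⁺.
Octahedral (high-spin): t₂g² eg⁰, CFSE = 2(−0.4) + 0(+0.6) = -0.8Δ_oct = -0.8 × 14195 = -11356 cm⁻¹.
Tetrahedral: e² t₂⁰, CFSE = 2(−0.6) + 0(+0.4) = -1.2Δₜ = -1.2 × (4/9) × 14195 = -7571 cm⁻¹.
OSPE = CFSE(oct) − CFSE(tet) = -11356 − (-7571) = -3785 cm⁻¹.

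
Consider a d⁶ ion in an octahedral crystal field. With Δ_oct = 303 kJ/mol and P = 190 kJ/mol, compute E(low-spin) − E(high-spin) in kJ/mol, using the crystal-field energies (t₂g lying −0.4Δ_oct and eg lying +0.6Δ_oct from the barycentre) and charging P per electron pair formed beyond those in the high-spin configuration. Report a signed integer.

-226

High-spin: t₂g⁴ eg², CFSE = -0.4Δ_oct = -121 kJ/mol.
For low-spin the configuration is t₂g⁶ eg⁰: orbital energy -2.4 × 303 = -727 kJ/mol, and 2 additional pairs relative to high-spin add 380 kJ/mol, giving -347 kJ/mol.
Thus E(LS) − E(HS) = -226 kJ/mol.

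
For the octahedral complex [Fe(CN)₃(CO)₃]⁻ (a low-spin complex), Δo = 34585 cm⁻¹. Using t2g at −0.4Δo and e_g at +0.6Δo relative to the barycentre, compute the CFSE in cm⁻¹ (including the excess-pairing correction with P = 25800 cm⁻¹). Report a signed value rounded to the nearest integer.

-31404

Ligand charges: 3×(-1) from CN⁻ and 3×(+0) from CO sum to -3; with overall charge -1, Fe is +2.
Group 8 minus oxidation state +2 gives a d⁶ configuration for Fe²⁺.
Configuration: t2g^6 e_g^0.
The orbital stabilization is -2.4Δo = -2.4 × 34585 = -83004 cm⁻¹.
High-spin d⁶ would be t2g^4 e_g^2 with 1 pair; low-spin has 3, so 2 excess pairs cost +2P = +51600 cm⁻¹.
Overall CFSE = -83004 + 51600 = -31404 cm⁻¹.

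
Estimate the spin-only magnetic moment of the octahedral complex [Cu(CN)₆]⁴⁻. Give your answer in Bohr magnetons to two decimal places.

1.73 Bohr magnetons

Each CN⁻ contributes -1; 6 × (-1) = -6. With overall charge -4, Cu is in the +2 oxidation state.
Cu sits in group 11; removing 2 electrons leaves Cu²⁺ with 11 − 2 = 9 d electrons.
Configuration: t₂g⁶ eg³ → 1 unpaired electron.
μ(spin-only) = √[1(1+2)] = √3 ≈ 1.73 Bohr magnetons.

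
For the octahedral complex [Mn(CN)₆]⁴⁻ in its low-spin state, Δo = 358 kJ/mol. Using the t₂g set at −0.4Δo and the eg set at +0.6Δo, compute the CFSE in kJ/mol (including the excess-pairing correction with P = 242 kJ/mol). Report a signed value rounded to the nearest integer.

-232

Each CN⁻ contributes -1; 6 × (-1) = -6. With overall charge -4, Mn is in the +2 oxidation state.
Group 7 minus oxidation state +2 gives a d⁵ configuration for Mn²⁺.
Electron filling gives t₂g⁵ eg⁰.
The orbital stabilization is -2.0Δo = -2.0 × 358 = -716 kJ/mol.
High-spin d⁵ would be t₂g³ eg² with 0 pairs; low-spin has 2, so 2 excess pairs cost +2P = +484 kJ/mol.
Net CFSE = -716 + 484 = -232 kJ/mol.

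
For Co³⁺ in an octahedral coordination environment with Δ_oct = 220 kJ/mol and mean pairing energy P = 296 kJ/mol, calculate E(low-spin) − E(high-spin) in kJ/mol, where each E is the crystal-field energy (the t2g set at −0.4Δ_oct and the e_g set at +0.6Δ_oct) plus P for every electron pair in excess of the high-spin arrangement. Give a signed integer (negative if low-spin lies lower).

152

Co sits in group 9; removing 3 electrons leaves Co³⁺ with 9 − 3 = 6 d electrons.
High-spin: t2g^4 e_g^2, CFSE = -0.4Δ_oct = -88 kJ/mol.
Low-spin: t2g^6 e_g^0, orbital CFSE = -2.4Δ_oct = -528 kJ/mol; plus 2 excess pairs × P = +592 kJ/mol; total 64 kJ/mol.
E(LS) − E(HS) = 64 − (-88) = 152 kJ/mol.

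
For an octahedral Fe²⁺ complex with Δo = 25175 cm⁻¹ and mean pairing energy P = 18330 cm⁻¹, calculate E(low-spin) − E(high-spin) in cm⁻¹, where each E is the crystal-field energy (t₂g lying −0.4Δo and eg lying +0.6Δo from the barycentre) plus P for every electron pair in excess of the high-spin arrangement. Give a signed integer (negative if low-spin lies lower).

Group 8 minus oxidation state +2 gives a d⁶ configuration for Fe²⁺.
High-spin d⁶ fills as t₂g⁴ eg² with CFSE 4(−0.4) + 2(+0.6) = -0.4Δo = -10070 cm⁻¹.
Low-spin: t₂g⁶ eg⁰, orbital CFSE = -2.4Δo = -60420 cm⁻¹; plus 2 excess pairs × P = +36660 cm⁻¹; total -23760 cm⁻¹.
The difference is -23760 − (-10070) = -13690 cm⁻¹, so low-spin lies lower.

-13690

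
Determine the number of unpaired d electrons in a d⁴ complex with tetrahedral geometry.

Tetrahedral fields are weak (Δₜ ≈ 4/9 Δₒ), so electrons fill high-spin.
Configuration: e² t₂², giving 4 unpaired electrons.

4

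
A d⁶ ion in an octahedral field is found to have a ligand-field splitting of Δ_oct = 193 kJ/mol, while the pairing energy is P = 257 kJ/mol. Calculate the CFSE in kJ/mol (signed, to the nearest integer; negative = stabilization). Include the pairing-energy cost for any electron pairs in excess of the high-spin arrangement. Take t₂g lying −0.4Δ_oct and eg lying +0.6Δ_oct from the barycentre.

Δ_oct < P, so pairing is avoided: the ground state is high-spin.
That gives t₂g⁴ eg².
Orbital CFSE = -0.4Δ_oct = -0.4 × 193 = -77 kJ/mol.
High-spin has no excess pairs, so no pairing correction applies.

-77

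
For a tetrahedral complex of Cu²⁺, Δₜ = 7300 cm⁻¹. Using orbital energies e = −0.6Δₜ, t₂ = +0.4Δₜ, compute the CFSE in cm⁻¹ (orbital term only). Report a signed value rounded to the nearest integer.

-2920

Cu sits in group 11; removing 2 electrons leaves Cu²⁺ with 11 − 2 = 9 d electrons.
With tetrahedral geometry the complex is necessarily high-spin.
Configuration: e⁴ t₂⁵.
Orbital CFSE = 4(-0.6) + 5(0.4) = -0.4Δₜ = -0.4 × 7300 = -2920 cm⁻¹.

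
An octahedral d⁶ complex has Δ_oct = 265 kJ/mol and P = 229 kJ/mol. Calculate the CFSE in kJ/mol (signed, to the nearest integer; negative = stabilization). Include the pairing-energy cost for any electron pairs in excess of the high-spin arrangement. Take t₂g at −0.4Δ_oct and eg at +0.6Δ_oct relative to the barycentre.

Since Δ_oct = 265 kJ/mol > P = 229 kJ/mol, the complex adopts the low-spin configuration.
Filling d⁶ accordingly: t₂g⁶ eg⁰.
Orbital CFSE = -2.4Δ_oct = -2.4 × 265 = -636 kJ/mol.
Excess pairs vs high-spin: 3 − 1 = 2; pairing cost = +458 kJ/mol.
Net CFSE = -636 + 458 = -178 kJ/mol.

-178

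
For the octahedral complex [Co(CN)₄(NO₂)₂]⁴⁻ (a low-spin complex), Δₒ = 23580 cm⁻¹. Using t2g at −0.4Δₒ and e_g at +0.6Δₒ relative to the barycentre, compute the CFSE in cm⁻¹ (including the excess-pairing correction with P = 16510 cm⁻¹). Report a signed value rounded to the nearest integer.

-25934

Ligand charges: 4×(-1) from CN⁻ and 2×(-1) from NO₂⁻ sum to -6; with overall charge -4, Co is +2.
Co sits in group 9; removing 2 electrons leaves Co²⁺ with 9 − 2 = 7 d electrons.
Electron filling gives t2g^6 e_g^1.
CFSE(orbital) = 6×(-0.4Δₒ) + 1×(0.6Δₒ) = -1.8Δₒ; with Δₒ = 23580 cm⁻¹ that is -42444 cm⁻¹.
Relative to high-spin t2g^5 e_g^2 (2 paired), the low-spin configuration has 1 additional pair, contributing +1 × 16510 = +16510 cm⁻¹.
Net CFSE = -42444 + 16510 = -25934 cm⁻¹.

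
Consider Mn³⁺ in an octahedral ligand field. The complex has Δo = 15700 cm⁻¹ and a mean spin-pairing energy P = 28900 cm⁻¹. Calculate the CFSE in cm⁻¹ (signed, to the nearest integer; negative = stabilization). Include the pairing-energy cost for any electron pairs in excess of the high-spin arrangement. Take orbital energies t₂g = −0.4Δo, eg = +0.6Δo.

-9420

Mn is in group 7, so Mn³⁺ is d⁴ (7 − 3 = 4).
Since Δo = 15700 cm⁻¹ < P = 28900 cm⁻¹, the complex adopts the high-spin configuration.
Filling d⁴ accordingly: t₂g³ eg¹.
Orbital CFSE = -0.6Δo = -0.6 × 15700 = -9420 cm⁻¹.
High-spin has no excess pairs, so no pairing correction applies.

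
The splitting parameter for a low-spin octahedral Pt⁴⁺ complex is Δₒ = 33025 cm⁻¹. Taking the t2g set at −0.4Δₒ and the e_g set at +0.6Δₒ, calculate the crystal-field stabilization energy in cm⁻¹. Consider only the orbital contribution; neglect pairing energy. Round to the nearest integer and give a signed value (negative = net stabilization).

Group 10 minus oxidation state +4 gives a d⁶ configuration for Pt⁴⁺.
Configuration: t2g^6 e_g^0.
Orbital CFSE = 6(-0.4) + 0(0.6) = -2.4Δₒ = -2.4 × 33025 = -79260 cm⁻¹.

-79260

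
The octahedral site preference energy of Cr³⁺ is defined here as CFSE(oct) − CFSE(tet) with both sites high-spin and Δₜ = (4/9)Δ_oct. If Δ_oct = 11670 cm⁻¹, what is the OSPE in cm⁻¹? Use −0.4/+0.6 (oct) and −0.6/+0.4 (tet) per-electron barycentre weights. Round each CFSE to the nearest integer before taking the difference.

Cr is in group 6, so Cr³⁺ is d³ (6 − 3 = 3).
Octahedral (high-spin): t₂g³ eg⁰, CFSE = 3(−0.4) + 0(+0.6) = -1.2Δ_oct = -1.2 × 11670 = -14004 cm⁻¹.
Tetrahedral e² t₂¹ gives -0.8Δₜ = -0.8 × (4/9) × 11670 = -4149 cm⁻¹.
Subtracting, OSPE = -14004 − (-4149) = -9855 cm⁻¹.

-9855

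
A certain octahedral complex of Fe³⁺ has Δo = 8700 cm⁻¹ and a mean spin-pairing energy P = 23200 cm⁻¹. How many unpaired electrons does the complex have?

5

Fe sits in group 8; removing 3 electrons leaves Fe³⁺ with 8 − 3 = 5 d electrons.
Δo < P, so pairing is avoided: the ground state is high-spin.
That gives t₂g³ eg².
Unpaired electrons: 5.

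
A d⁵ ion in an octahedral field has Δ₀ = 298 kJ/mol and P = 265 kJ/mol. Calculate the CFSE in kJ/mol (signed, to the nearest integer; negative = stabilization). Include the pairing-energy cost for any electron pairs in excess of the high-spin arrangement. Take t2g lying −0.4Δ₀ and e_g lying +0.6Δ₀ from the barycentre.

-66

Here Δ₀ > P (298 > 265), so the low-spin state is favoured.
That gives t2g^5 e_g^0.
Orbital CFSE = -2.0Δ₀ = -2.0 × 298 = -596 kJ/mol.
Excess pairs vs high-spin: 2 − 0 = 2; pairing cost = +530 kJ/mol.
Net CFSE = -596 + 530 = -66 kJ/mol.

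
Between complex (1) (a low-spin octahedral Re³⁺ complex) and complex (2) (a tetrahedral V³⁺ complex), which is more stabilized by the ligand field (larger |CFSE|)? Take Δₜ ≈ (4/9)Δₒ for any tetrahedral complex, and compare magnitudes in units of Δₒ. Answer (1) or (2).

(1): Re³⁺: group 7, so d-count = 7 − 3 = 4; t2g^4 e_g^0, CFSE = -1.6Δₒ.
(2): Group 5 minus oxidation state +3 gives a d² configuration for V³⁺; With tetrahedral geometry the complex is necessarily high-spin; e² t₂⁰, CFSE = -1.2Δₜ ≈ -0.53Δₒ.
So (1) has the larger |CFSE|.

(1)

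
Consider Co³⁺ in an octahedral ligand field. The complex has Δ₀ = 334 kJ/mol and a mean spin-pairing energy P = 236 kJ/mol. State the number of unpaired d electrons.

Co sits in group 9; removing 3 electrons leaves Co³⁺ with 9 − 3 = 6 d electrons.
Here Δ₀ > P (334 > 236), so the low-spin state is favoured.
Configuration: t₂g⁶ eg⁰.
Unpaired electrons: 0.

0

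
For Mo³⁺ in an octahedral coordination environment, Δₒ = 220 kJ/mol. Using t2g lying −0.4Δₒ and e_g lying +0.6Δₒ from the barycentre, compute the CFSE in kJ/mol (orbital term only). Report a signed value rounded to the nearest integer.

Group 6 minus oxidation state +3 gives a d³ configuration for Mo³⁺.
The d³ electrons fill as t2g^3 e_g^0.
The orbital stabilization is -1.2Δₒ = -1.2 × 220 = -264 kJ/mol.

-264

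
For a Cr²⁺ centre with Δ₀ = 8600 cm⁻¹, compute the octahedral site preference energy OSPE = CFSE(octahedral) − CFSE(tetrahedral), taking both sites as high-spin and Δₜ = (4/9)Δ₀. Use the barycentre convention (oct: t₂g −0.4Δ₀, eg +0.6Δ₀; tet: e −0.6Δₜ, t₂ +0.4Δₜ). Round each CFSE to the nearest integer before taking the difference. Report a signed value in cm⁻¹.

Cr sits in group 6; removing 2 electrons leaves Cr²⁺ with 6 − 2 = 4 d electrons.
In an octahedral site d⁴ (HS) is t₂g³ eg¹, giving CFSE(oct) = -0.6Δ₀ = -5160 cm⁻¹.
Tetrahedral e² t₂² gives -0.4Δₜ = -0.4 × (4/9) × 8600 = -1529 cm⁻¹.
OSPE = -5160 − (-1529) = -3631 cm⁻¹.

-3631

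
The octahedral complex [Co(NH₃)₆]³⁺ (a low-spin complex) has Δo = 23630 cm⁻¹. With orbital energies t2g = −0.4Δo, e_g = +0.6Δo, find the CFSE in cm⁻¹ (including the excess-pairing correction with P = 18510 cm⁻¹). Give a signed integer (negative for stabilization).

NH₃ is neutral, so the +3 overall charge sits on Co: oxidation state +3.
Co³⁺: group 9, so d-count = 9 − 3 = 6.
Electron filling gives t2g^6 e_g^0.
The orbital stabilization is -2.4Δo = -2.4 × 23630 = -56712 cm⁻¹.
Relative to high-spin t2g^4 e_g^2 (1 paired), the low-spin configuration has 2 additional pairs, contributing +2 × 18510 = +37020 cm⁻¹.
Overall CFSE = -56712 + 37020 = -19692 cm⁻¹.

-19692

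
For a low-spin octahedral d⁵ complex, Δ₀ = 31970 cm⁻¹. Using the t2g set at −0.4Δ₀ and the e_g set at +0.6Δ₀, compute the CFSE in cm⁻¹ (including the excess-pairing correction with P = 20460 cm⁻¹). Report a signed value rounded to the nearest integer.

-23020

The d⁵ electrons fill as t2g^5 e_g^0.
CFSE(orbital) = 5×(-0.4Δ₀) + 0×(0.6Δ₀) = -2.0Δ₀; with Δ₀ = 31970 cm⁻¹ that is -63940 cm⁻¹.
Relative to high-spin t2g^3 e_g^2 (0 paired), the low-spin configuration has 2 additional pairs, contributing +2 × 20460 = +40920 cm⁻¹.
Net CFSE = -63940 + 40920 = -23020 cm⁻¹.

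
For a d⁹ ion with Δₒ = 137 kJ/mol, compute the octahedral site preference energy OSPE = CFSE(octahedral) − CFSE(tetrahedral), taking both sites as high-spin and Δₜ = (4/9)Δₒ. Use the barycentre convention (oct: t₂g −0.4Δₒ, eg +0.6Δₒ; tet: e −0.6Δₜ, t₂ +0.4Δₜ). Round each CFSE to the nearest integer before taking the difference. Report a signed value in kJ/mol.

-58

In an octahedral site d⁹ (HS) is t₂g⁶ eg³, giving CFSE(oct) = -0.6Δₒ = -82 kJ/mol.
Tetrahedral e⁴ t₂⁵ gives -0.4Δₜ = -0.4 × (4/9) × 137 = -24 kJ/mol.
OSPE = CFSE(oct) − CFSE(tet) = -82 − (-24) = -58 kJ/mol.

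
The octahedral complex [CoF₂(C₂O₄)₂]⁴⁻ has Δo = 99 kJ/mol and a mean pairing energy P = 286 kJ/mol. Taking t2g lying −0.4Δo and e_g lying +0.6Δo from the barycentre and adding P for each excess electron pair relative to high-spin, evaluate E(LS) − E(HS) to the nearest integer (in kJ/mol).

187

Ligand charges: 2×(-1) from F⁻ and 2×(-2) from C₂O₄²⁻ sum to -6; with overall charge -4, Co is +2.
Co²⁺: group 9, so d-count = 9 − 2 = 7.
High-spin: t2g^5 e_g^2, CFSE = -0.8Δo = -79 kJ/mol.
Low-spin t2g^6 e_g^1 gives -1.8Δo = -178 kJ/mol, but forming 1 extra pair costs 1P = 286 kJ/mol, so E(LS) = -178 + 286 = 108 kJ/mol.
Thus E(LS) − E(HS) = 187 kJ/mol.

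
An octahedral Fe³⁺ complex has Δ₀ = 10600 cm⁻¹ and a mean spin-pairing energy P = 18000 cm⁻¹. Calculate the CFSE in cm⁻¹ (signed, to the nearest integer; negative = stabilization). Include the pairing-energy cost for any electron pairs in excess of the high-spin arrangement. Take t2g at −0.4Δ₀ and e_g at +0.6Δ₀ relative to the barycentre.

Fe sits in group 8; removing 3 electrons leaves Fe³⁺ with 8 − 3 = 5 d electrons.
Here Δ₀ < P (10600 < 18000), so the high-spin state is favoured.
That gives t2g^3 e_g^2.
Orbital CFSE = 0.0Δ₀ = 0.0 × 10600 = 0 cm⁻¹.
High-spin has no excess pairs, so no pairing correction applies.

0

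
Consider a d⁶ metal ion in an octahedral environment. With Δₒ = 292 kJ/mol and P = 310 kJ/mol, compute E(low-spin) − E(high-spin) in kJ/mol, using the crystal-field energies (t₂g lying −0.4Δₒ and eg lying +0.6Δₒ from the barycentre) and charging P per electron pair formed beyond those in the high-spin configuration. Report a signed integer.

36

In the high-spin limit (t₂g⁴ eg²) the orbital term is -0.4Δₒ = -117 kJ/mol, with no excess pairing.
For low-spin the configuration is t₂g⁶ eg⁰: orbital energy -2.4 × 292 = -701 kJ/mol, and 2 additional pairs relative to high-spin add 620 kJ/mol, giving -81 kJ/mol.
The difference is -81 − (-117) = 36 kJ/mol, so high-spin lies lower.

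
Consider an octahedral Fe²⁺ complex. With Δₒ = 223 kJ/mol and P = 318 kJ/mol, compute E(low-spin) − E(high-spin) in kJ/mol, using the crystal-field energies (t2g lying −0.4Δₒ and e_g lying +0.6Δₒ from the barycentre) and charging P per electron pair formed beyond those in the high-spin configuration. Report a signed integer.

Fe sits in group 8; removing 2 electrons leaves Fe²⁺ with 8 − 2 = 6 d electrons.
In the high-spin limit (t2g^4 e_g^2) the orbital term is -0.4Δₒ = -89 kJ/mol, with no excess pairing.
Low-spin: t2g^6 e_g^0, orbital CFSE = -2.4Δₒ = -535 kJ/mol; plus 2 excess pairs × P = +636 kJ/mol; total 101 kJ/mol.
Thus E(LS) − E(HS) = 190 kJ/mol.

190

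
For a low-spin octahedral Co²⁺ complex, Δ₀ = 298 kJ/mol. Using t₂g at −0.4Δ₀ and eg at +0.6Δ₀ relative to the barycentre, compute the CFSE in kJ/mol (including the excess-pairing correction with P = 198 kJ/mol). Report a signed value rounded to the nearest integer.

-338

Co is in group 9, so Co²⁺ is d⁷ (9 − 2 = 7).
Configuration: t₂g⁶ eg¹.
The orbital stabilization is -1.8Δ₀ = -1.8 × 298 = -536 kJ/mol.
High-spin d⁷ would be t₂g⁵ eg² with 2 pairs; low-spin has 3, so 1 excess pair costs +1P = +198 kJ/mol.
Net CFSE = -536 + 198 = -338 kJ/mol.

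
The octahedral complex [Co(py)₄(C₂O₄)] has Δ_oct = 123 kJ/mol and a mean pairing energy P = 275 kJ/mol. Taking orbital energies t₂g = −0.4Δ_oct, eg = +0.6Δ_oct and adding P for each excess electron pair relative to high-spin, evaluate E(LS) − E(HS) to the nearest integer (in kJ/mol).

Ligand charges: 4×(+0) from py and 1×(-2) from C₂O₄²⁻ sum to -2; with overall charge +0, Co is +2.
Co is in group 9, so Co²⁺ is d⁷ (9 − 2 = 7).
High-spin: t₂g⁵ eg², CFSE = -0.8Δ_oct = -98 kJ/mol.
Low-spin: t₂g⁶ eg¹, orbital CFSE = -1.8Δ_oct = -221 kJ/mol; plus 1 excess pair × P = +275 kJ/mol; total 54 kJ/mol.
The difference is 54 − (-98) = 152 kJ/mol, so high-spin lies lower.

152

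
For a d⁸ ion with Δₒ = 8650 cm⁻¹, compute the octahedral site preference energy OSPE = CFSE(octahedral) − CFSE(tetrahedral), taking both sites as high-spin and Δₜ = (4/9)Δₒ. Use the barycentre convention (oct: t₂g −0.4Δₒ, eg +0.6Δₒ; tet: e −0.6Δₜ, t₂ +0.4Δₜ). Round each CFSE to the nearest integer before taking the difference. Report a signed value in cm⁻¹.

-7304

In an octahedral site d⁸ (HS) is t₂g⁶ eg², giving CFSE(oct) = -1.2Δₒ = -10380 cm⁻¹.
In a tetrahedral site the filling is e⁴ t₂⁴: CFSE(tet) = -0.8Δₜ = -0.8 × (4/9)(8650) = -3076 cm⁻¹.
Subtracting, OSPE = -10380 − (-3076) = -7304 cm⁻¹.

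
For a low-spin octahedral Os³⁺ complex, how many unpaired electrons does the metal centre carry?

Os is in group 8, so Os³⁺ is d⁵ (8 − 3 = 5).
Configuration: t₂g⁵ eg⁰, giving 1 unpaired electron.

1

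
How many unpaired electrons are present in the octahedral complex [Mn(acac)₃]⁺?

Each acac⁻ contributes -1; 3 × (-1) = -3. With overall charge +1, Mn is in the +4 oxidation state.
Mn⁴⁺: group 7, so d-count = 7 − 4 = 3.
Configuration: t2g^3 e_g^0, giving 3 unpaired electrons.

3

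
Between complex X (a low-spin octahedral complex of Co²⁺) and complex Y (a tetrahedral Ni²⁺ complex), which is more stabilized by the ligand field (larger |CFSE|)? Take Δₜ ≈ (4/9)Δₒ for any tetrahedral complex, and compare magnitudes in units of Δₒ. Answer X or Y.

X

X: Co²⁺: group 9, so d-count = 9 − 2 = 7; t2g^6 e_g^1, CFSE = -1.8Δₒ.
Y: Ni²⁺: group 10, so d-count = 10 − 2 = 8; Tetrahedral splitting is small, so the complex is high-spin; e^4 t2^4, CFSE = -0.8Δₜ ≈ -0.36Δₒ.
So X has the larger |CFSE|.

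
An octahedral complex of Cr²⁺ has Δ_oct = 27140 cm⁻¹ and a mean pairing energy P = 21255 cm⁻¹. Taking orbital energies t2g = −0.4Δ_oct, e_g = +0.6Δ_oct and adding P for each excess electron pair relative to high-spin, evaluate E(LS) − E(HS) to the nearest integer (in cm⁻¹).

-5885

Cr sits in group 6; removing 2 electrons leaves Cr²⁺ with 6 − 2 = 4 d electrons.
High-spin: t2g^3 e_g^1, CFSE = -0.6Δ_oct = -16284 cm⁻¹.
Low-spin: t2g^4 e_g^0, orbital CFSE = -1.6Δ_oct = -43424 cm⁻¹; plus 1 excess pair × P = +21255 cm⁻¹; total -22169 cm⁻¹.
E(LS) − E(HS) = -22169 − (-16284) = -5885 cm⁻¹.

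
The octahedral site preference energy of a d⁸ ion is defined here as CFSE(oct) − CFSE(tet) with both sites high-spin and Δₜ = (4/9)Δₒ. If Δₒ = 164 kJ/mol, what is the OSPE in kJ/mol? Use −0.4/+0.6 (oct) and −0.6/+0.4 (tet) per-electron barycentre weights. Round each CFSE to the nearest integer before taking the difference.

In an octahedral site d⁸ (HS) is t2g^6 e_g^2, giving CFSE(oct) = -1.2Δₒ = -197 kJ/mol.
In a tetrahedral site the filling is e^4 t2^4: CFSE(tet) = -0.8Δₜ = -0.8 × (4/9)(164) = -58 kJ/mol.
Subtracting, OSPE = -197 − (-58) = -139 kJ/mol.

-139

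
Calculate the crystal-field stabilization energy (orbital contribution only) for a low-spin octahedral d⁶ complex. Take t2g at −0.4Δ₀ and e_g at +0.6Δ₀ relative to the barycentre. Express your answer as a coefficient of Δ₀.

Configuration: t2g^6 e_g^0.
CFSE = 6(-0.4Δ₀) + 0(0.6Δ₀) = -2.4Δ₀ + 0.0Δ₀ = -2.4Δ₀.

-2.4 Δ₀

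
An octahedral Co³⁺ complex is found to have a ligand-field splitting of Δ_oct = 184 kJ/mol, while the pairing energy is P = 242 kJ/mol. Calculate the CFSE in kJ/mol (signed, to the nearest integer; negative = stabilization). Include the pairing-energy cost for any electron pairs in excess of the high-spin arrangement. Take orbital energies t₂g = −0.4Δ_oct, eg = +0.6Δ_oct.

-74

Co³⁺: group 9, so d-count = 9 − 3 = 6.
Here Δ_oct < P (184 < 242), so the high-spin state is favoured.
That gives t₂g⁴ eg².
Orbital CFSE = -0.4Δ_oct = -0.4 × 184 = -74 kJ/mol.
High-spin has no excess pairs, so no pairing correction applies.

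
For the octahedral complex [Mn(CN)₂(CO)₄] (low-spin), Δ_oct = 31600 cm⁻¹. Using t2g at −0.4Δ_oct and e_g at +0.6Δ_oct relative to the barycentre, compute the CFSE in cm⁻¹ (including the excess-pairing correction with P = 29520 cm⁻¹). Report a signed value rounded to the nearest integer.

-4160

Ligand charges: 2×(-1) from CN⁻ and 4×(+0) from CO sum to -2; with overall charge +0, Mn is +2.
Mn²⁺: group 7, so d-count = 7 − 2 = 5.
Electron filling gives t2g^5 e_g^0.
Orbital CFSE = 5(-0.4) + 0(0.6) = -2.0Δ_oct = -2.0 × 31600 = -63200 cm⁻¹.
High-spin d⁵ would be t2g^3 e_g^2 with 0 pairs; low-spin has 2, so 2 excess pairs cost +2P = +59040 cm⁻¹.
Net CFSE = -63200 + 59040 = -4160 cm⁻¹.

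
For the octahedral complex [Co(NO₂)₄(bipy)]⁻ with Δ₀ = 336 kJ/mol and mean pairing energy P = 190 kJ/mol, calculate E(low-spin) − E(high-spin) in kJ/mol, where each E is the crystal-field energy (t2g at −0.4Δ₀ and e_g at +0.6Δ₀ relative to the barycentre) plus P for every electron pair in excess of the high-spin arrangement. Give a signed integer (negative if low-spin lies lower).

Ligand charges: 4×(-1) from NO₂⁻ and 1×(+0) from bipy sum to -4; with overall charge -1, Co is +3.
Co sits in group 9; removing 3 electrons leaves Co³⁺ with 9 − 3 = 6 d electrons.
High-spin: t2g^4 e_g^2, CFSE = -0.4Δ₀ = -134 kJ/mol.
Low-spin t2g^6 e_g^0 gives -2.4Δ₀ = -806 kJ/mol, but forming 2 extra pairs costs 2P = 380 kJ/mol, so E(LS) = -806 + 380 = -426 kJ/mol.
E(LS) − E(HS) = -426 − (-134) = -292 kJ/mol.

-292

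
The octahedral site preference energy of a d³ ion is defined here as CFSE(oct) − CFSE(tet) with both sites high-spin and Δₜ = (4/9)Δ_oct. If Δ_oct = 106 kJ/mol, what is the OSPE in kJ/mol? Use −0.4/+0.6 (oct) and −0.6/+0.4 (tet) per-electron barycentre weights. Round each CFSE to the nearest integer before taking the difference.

Octahedral high-spin t2g^3 e_g^0: CFSE = -1.2 × 106 = -127 kJ/mol.
In a tetrahedral site the filling is e^2 t2^1: CFSE(tet) = -0.8Δₜ = -0.8 × (4/9)(106) = -38 kJ/mol.
Subtracting, OSPE = -127 − (-38) = -89 kJ/mol.

-89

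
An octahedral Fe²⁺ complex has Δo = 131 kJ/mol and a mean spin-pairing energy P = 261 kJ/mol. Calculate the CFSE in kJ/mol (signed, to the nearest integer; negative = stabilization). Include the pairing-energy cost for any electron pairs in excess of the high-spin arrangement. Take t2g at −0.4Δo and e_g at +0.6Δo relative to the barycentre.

Fe²⁺: group 8, so d-count = 8 − 2 = 6.
With Δo < P the complex is high-spin.
Configuration: t2g^4 e_g^2.
Orbital CFSE = -0.4Δo = -0.4 × 131 = -52 kJ/mol.
High-spin has no excess pairs, so no pairing correction applies.

-52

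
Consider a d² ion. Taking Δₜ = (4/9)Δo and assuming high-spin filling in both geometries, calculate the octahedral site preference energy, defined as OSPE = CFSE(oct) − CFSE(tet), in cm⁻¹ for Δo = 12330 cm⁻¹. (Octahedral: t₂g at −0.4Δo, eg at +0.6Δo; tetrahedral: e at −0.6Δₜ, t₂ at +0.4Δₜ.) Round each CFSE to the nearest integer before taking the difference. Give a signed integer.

In an octahedral site d² (HS) is t2g^2 e_g^0, giving CFSE(oct) = -0.8Δo = -9864 cm⁻¹.
Tetrahedral e^2 t2^0 gives -1.2Δₜ = -1.2 × (4/9) × 12330 = -6576 cm⁻¹.
OSPE = -9864 − (-6576) = -3288 cm⁻¹.

-3288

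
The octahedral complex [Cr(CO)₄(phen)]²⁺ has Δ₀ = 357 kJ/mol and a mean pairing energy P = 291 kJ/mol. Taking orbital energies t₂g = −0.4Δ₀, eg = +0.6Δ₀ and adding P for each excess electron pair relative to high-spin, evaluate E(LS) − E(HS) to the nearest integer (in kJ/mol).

-66

Ligand charges: 4×(+0) from CO and 1×(+0) from phen sum to +0; with overall charge +2, Cr is +2.
Cr sits in group 6; removing 2 electrons leaves Cr²⁺ with 6 − 2 = 4 d electrons.
High-spin: t₂g³ eg¹, CFSE = -0.6Δ₀ = -214 kJ/mol.
Low-spin t₂g⁴ eg⁰ gives -1.6Δ₀ = -571 kJ/mol, but forming 1 extra pair costs 1P = 291 kJ/mol, so E(LS) = -571 + 291 = -280 kJ/mol.
The difference is -280 − (-214) = -66 kJ/mol, so low-spin lies lower.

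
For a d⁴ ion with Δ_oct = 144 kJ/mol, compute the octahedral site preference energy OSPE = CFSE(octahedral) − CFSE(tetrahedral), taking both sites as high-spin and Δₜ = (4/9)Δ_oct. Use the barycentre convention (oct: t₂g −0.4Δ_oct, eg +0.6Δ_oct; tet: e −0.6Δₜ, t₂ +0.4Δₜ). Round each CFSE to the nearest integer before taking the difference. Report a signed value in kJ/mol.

-60

Octahedral high-spin t2g^3 e_g^1: CFSE = -0.6 × 144 = -86 kJ/mol.
In a tetrahedral site the filling is e^2 t2^2: CFSE(tet) = -0.4Δₜ = -0.4 × (4/9)(144) = -26 kJ/mol.
OSPE = CFSE(oct) − CFSE(tet) = -86 − (-26) = -60 kJ/mol.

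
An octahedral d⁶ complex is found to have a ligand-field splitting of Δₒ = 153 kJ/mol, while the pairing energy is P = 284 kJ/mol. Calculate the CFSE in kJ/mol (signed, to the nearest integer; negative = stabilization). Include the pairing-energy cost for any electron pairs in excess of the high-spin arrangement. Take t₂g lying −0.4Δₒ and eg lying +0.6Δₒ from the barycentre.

-61

Here Δₒ < P (153 < 284), so the high-spin state is favoured.
Configuration: t₂g⁴ eg².
Orbital CFSE = -0.4Δₒ = -0.4 × 153 = -61 kJ/mol.
High-spin has no excess pairs, so no pairing correction applies.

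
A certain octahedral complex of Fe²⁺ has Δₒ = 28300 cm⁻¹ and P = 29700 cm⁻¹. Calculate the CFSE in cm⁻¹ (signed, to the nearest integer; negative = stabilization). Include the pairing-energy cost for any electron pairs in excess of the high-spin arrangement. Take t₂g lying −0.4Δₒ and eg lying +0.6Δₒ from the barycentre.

Fe²⁺: group 8, so d-count = 8 − 2 = 6.
Δₒ < P, so pairing is avoided: the ground state is high-spin.
Configuration: t₂g⁴ eg².
Orbital CFSE = -0.4Δₒ = -0.4 × 28300 = -11320 cm⁻¹.
High-spin has no excess pairs, so no pairing correction applies.

-11320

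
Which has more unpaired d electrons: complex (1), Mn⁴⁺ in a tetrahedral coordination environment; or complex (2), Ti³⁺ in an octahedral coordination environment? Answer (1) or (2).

(1)

(1): Mn sits in group 7; removing 4 electrons leaves Mn⁴⁺ with 7 − 4 = 3 d electrons; Tetrahedral splitting is small, so the complex is high-spin; e² t₂¹ → 3 unpaired.
(2): Ti is in group 4, so Ti³⁺ is d¹ (4 − 3 = 1); For octahedral d¹ the high- and low-spin configurations coincide; t₂g¹ eg⁰ → 1 unpaired.
So (1) has more unpaired electrons.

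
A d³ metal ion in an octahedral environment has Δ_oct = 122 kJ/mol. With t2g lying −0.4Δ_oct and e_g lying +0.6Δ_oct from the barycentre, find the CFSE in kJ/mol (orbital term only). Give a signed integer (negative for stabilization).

-146

Electron filling gives t2g^3 e_g^0.
Orbital CFSE = 3(-0.4) + 0(0.6) = -1.2Δ_oct = -1.2 × 122 = -146 kJ/mol.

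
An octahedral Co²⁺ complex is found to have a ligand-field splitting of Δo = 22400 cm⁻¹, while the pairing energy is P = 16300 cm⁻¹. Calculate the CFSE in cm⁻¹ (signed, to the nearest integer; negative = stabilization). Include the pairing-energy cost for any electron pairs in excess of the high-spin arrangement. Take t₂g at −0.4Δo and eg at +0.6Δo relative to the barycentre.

Co is in group 9, so Co²⁺ is d⁷ (9 − 2 = 7).
With Δo > P the complex is low-spin.
Configuration: t₂g⁶ eg¹.
Orbital CFSE = -1.8Δo = -1.8 × 22400 = -40320 cm⁻¹.
Excess pairs vs high-spin: 3 − 2 = 1; pairing cost = +16300 cm⁻¹.
Net CFSE = -40320 + 16300 = -24020 cm⁻¹.

-24020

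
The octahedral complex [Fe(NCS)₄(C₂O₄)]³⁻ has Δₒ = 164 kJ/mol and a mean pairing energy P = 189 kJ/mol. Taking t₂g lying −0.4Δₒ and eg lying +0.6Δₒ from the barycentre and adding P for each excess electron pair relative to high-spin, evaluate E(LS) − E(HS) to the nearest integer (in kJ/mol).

Ligand charges: 4×(-1) from NCS⁻ and 1×(-2) from C₂O₄²⁻ sum to -6; with overall charge -3, Fe is +3.
Group 8 minus oxidation state +3 gives a d⁵ configuration for Fe³⁺.
High-spin: t₂g³ eg², CFSE = 0.0Δₒ = 0 kJ/mol.
Low-spin: t₂g⁵ eg⁰, orbital CFSE = -2.0Δₒ = -328 kJ/mol; plus 2 excess pairs × P = +378 kJ/mol; total 50 kJ/mol.
E(LS) − E(HS) = 50 − (0) = 50 kJ/mol.

50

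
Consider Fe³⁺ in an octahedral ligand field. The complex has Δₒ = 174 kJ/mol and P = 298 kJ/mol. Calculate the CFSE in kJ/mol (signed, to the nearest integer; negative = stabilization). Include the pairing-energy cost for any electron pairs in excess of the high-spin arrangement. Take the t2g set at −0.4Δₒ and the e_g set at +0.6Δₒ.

Fe sits in group 8; removing 3 electrons leaves Fe³⁺ with 8 − 3 = 5 d electrons.
Since Δₒ = 174 kJ/mol < P = 298 kJ/mol, the complex adopts the high-spin configuration.
Configuration: t2g^3 e_g^2.
Orbital CFSE = 0.0Δₒ = 0.0 × 174 = 0 kJ/mol.
High-spin has no excess pairs, so no pairing correction applies.

0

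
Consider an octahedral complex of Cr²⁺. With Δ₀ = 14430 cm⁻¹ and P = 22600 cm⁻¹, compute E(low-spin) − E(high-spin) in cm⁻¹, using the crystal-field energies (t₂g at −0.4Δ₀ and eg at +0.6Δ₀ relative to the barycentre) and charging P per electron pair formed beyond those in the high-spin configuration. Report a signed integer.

Cr sits in group 6; removing 2 electrons leaves Cr²⁺ with 6 − 2 = 4 d electrons.
High-spin d⁴ fills as t₂g³ eg¹ with CFSE 3(−0.4) + 1(+0.6) = -0.6Δ₀ = -8658 cm⁻¹.
Low-spin: t₂g⁴ eg⁰, orbital CFSE = -1.6Δ₀ = -23088 cm⁻¹; plus 1 excess pair × P = +22600 cm⁻¹; total -488 cm⁻¹.
Thus E(LS) − E(HS) = 8170 cm⁻¹.

8170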